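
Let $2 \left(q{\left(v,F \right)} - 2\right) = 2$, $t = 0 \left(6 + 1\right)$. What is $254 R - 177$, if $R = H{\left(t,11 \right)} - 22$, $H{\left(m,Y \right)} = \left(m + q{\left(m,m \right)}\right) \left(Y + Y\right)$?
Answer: $10999$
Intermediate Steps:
$t = 0$ ($t = 0 \cdot 7 = 0$)
$q{\left(v,F \right)} = 3$ ($q{\left(v,F \right)} = 2 + \frac{1}{2} \cdot 2 = 2 + 1 = 3$)
$H{\left(m,Y \right)} = 2 Y \left(3 + m\right)$ ($H{\left(m,Y \right)} = \left(m + 3\right) \left(Y + Y\right) = \left(3 + m\right) 2 Y = 2 Y \left(3 + m\right)$)
$R = 44$ ($R = 2 \cdot 11 \left(3 + 0\right) - 22 = 2 \cdot 11 \cdot 3 - 22 = 66 - 22 = 44$)
$254 R - 177 = 254 \cdot 44 - 177 = 11176 - 177 = 10999$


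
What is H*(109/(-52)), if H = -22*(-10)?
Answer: -5995/13 ≈ -461.15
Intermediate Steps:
H = 220
H*(109/(-52)) = 220*(109/(-52)) = 220*(109*(-1/52)) = 220*(-109/52) = -5995/13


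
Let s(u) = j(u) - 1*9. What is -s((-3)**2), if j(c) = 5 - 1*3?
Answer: 7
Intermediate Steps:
j(c) = 2 (j(c) = 5 - 3 = 2)
s(u) = -7 (s(u) = 2 - 1*9 = 2 - 9 = -7)
-s((-3)**2) = -1*(-7) = 7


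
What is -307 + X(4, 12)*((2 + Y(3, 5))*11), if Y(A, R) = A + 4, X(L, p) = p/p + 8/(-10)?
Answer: -1436/5 ≈ -287.20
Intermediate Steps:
X(L, p) = 1/5 (X(L, p) = 1 + 8*(-1/10) = 1 - 4/5 = 1/5)
Y(A, R) = 4 + A
-307 + X(4, 12)*((2 + Y(3, 5))*11) = -307 + ((2 + (4 + 3))*11)/5 = -307 + ((2 + 7)*11)/5 = -307 + (9*11)/5 = -307 + (1/5)*99 = -307 + 99/5 = -1436/5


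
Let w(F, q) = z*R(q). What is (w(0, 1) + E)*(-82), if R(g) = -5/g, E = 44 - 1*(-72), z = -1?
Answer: -9922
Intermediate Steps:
E = 116 (E = 44 + 72 = 116)
w(F, q) = 5/q (w(F, q) = -(-5)/q = 5/q)
(w(0, 1) + E)*(-82) = (5/1 + 116)*(-82) = (5*1 + 116)*(-82) = (5 + 116)*(-82) = 121*(-82) = -9922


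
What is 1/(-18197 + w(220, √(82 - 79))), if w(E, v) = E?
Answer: -1/17977 ≈ -5.5627e-5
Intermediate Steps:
1/(-18197 + w(220, √(82 - 79))) = 1/(-18197 + 220) = 1/(-17977) = -1/17977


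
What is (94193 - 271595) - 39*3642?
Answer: -319440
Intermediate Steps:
(94193 - 271595) - 39*3642 = -177402 - 142038 = -319440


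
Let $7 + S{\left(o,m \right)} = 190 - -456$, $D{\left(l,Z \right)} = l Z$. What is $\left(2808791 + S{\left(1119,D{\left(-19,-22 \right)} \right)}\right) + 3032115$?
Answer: $5841545$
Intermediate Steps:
$D{\left(l,Z \right)} = Z l$
$S{\left(o,m \right)} = 639$ ($S{\left(o,m \right)} = -7 + \left(190 - -456\right) = -7 + \left(190 + 456\right) = -7 + 646 = 639$)
$\left(2808791 + S{\left(1119,D{\left(-19,-22 \right)} \right)}\right) + 3032115 = \left(2808791 + 639\right) + 3032115 = 2809430 + 3032115 = 5841545$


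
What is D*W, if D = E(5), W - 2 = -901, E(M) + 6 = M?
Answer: 899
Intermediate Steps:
E(M) = -6 + M
W = -899 (W = 2 - 901 = -899)
D = -1 (D = -6 + 5 = -1)
D*W = -1*(-899) = 899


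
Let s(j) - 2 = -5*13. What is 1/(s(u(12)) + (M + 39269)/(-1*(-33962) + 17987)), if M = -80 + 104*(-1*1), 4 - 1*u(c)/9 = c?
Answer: -51949/3233702 ≈ -0.016065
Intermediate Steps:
u(c) = 36 - 9*c
s(j) = -63 (s(j) = 2 - 5*13 = 2 - 65 = -63)
M = -184 (M = -80 + 104*(-1) = -80 - 104 = -184)
1/(s(u(12)) + (M + 39269)/(-1*(-33962) + 17987)) = 1/(-63 + (-184 + 39269)/(-1*(-33962) + 17987)) = 1/(-63 + 39085/(33962 + 17987)) = 1/(-63 + 39085/51949) = 1/(-3233702/51949) = -51949/3233702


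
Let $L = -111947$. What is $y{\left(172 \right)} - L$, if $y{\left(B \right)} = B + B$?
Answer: $112291$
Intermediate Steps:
$y{\left(B \right)} = 2 B$
$y{\left(172 \right)} - L = 2 \cdot 172 - -111947 = 344 + 111947 = 112291$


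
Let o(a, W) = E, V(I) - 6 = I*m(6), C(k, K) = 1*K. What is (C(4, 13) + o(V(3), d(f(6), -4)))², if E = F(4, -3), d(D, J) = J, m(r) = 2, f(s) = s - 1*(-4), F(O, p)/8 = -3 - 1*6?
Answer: 3481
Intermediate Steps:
F(O, p) = -72 (F(O, p) = 8*(-3 - 1*6) = 8*(-3 - 6) = 8*(-9) = -72)
f(s) = 4 + s (f(s) = s + 4 = 4 + s)
C(k, K) = K
E = -72
V(I) = 6 + 2*I (V(I) = 6 + I*2 = 6 + 2*I)
o(a, W) = -72
(C(4, 13) + o(V(3), d(f(6), -4)))² = (13 - 72)² = (-59)² = 3481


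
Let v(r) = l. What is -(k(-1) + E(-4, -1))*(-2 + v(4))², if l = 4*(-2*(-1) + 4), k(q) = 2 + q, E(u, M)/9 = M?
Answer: 3872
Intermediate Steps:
E(u, M) = 9*M
l = 24 (l = 4*(2 + 4) = 4*6 = 24)
v(r) = 24
-(k(-1) + E(-4, -1))*(-2 + v(4))² = -((2 - 1) + 9*(-1))*(-2 + 24)² = -(1 - 9)*22² = -(-8)*484 = -1*(-3872) = 3872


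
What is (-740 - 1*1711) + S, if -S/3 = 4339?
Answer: -15468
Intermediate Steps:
S = -13017 (S = -3*4339 = -13017)
(-740 - 1*1711) + S = (-740 - 1*1711) - 13017 = (-740 - 1711) - 13017 = -2451 - 13017 = -15468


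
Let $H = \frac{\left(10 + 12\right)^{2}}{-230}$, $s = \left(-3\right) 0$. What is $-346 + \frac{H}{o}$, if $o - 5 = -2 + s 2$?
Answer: $- \frac{119612}{345} \approx -346.7$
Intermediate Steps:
$s = 0$
$o = 3$ ($o = 5 + \left(-2 + 0 \cdot 2\right) = 5 + \left(-2 + 0\right) = 5 - 2 = 3$)
$H = - \frac{242}{115}$ ($H = 22^{2} \left(- \frac{1}{230}\right) = 484 \left(- \frac{1}{230}\right) = - \frac{242}{115} \approx -2.1043$)
$-346 + \frac{H}{o} = -346 + \frac{1}{3} \left(- \frac{242}{115}\right) = -346 - \frac{242}{345} = - \frac{119612}{345}$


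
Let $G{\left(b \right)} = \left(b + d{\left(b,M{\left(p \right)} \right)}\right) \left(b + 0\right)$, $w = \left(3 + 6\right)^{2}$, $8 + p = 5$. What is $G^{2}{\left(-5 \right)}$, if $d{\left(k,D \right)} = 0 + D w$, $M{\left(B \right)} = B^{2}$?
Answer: $13104400$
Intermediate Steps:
$p = -3$ ($p = -8 + 5 = -3$)
$w = 81$ ($w = 9^{2} = 81$)
$d{\left(k,D \right)} = 81 D$ ($d{\left(k,D \right)} = 0 + D 81 = 0 + 81 D = 81 D$)
$G{\left(b \right)} = b \left(729 + b\right)$ ($G{\left(b \right)} = \left(b + 81 \left(-3\right)^{2}\right) \left(b + 0\right) = \left(b + 81 \cdot 9\right) b = \left(b + 729\right) b = \left(729 + b\right) b = b \left(729 + b\right)$)
$G^{2}{\left(-5 \right)} = \left(- 5 \left(729 - 5\right)\right)^{2} = \left(\left(-5\right) 724\right)^{2} = \left(-3620\right)^{2} = 13104400$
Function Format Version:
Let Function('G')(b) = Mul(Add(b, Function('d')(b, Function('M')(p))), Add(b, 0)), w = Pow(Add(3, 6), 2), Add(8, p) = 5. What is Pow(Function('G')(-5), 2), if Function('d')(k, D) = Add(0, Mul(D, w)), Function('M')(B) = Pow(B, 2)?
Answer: 13104400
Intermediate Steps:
p = -3 (p = Add(-8, 5) = -3)
w = 81 (w = Pow(9, 2) = 81)
Function('d')(k, D) = Mul(81, D) (Function('d')(k, D) = Add(0, Mul(D, 81)) = Add(0, Mul(81, D)) = Mul(81, D))
Function('G')(b) = Mul(b, Add(729, b)) (Function('G')(b) = Mul(Add(b, Mul(81, Pow(-3, 2))), Add(b, 0)) = Mul(Add(b, Mul(81, 9)), b) = Mul(Add(b, 729), b) = Mul(Add(729, b), b) = Mul(b, Add(729, b)))
Pow(Function('G')(-5), 2) = Pow(Mul(-5, Add(729, -5)), 2) = Pow(Mul(-5, 724), 2) = Pow(-3620, 2) = 13104400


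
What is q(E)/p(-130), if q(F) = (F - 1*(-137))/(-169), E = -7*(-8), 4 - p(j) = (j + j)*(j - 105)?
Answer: 193/10325224 ≈ 1.8692e-5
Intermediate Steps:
p(j) = 4 - 2*j*(-105 + j) (p(j) = 4 - (j + j)*(j - 105) = 4 - 2*j*(-105 + j))
E = 56
q(F) = -137/169 - F/169 (q(F) = (F + 137)*(-1/169) = (137 + F)*(-1/169) = -137/169 - F/169)
q(E)/p(-130) = (-137/169 - 1/169*56)/(4 - 2*(-130)² + 210*(-130)) = (-137/169 - 56/169)/(4 - 2*16900 - 27300) = -193/(169*(4 - 33800 - 27300)) = -193/169/(-61096) = -193/169*(-1/61096) = 193/10325224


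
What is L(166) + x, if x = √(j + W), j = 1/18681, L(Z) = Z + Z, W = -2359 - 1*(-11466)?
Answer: 332 + 2*√794539675527/18681 ≈ 427.43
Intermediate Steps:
W = 9107 (W = -2359 + 11466 = 9107)
L(Z) = 2*Z
j = 1/18681 ≈ 5.3530e-5
x = 2*√794539675527/18681 (x = √(1/18681 + 9107) = √(170127868/18681) = 2*√794539675527/18681 ≈ 95.431)
L(166) + x = 2*166 + 2*√794539675527/18681 = 332 + 2*√794539675527/18681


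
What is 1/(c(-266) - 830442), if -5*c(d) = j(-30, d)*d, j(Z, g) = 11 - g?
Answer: -5/4078528 ≈ -1.2259e-6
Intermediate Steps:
c(d) = -d*(11 - d)/5 (c(d) = -(11 - d)*d/5 = -d*(11 - d)/5)
1/(c(-266) - 830442) = 1/((1/5)*(-266)*(-11 - 266) - 830442) = 1/((1/5)*(-266)*(-277) - 830442) = 1/(73682/5 - 830442) = 1/(-4078528/5) = -5/4078528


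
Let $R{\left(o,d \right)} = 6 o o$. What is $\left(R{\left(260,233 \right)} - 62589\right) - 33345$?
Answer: $309666$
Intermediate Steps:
$R{\left(o,d \right)} = 6 o^{2}$
$\left(R{\left(260,233 \right)} - 62589\right) - 33345 = \left(6 \cdot 260^{2} - 62589\right) - 33345 = \left(6 \cdot 67600 - 62589\right) - 33345 = \left(405600 - 62589\right) - 33345 = 343011 - 33345 = 309666$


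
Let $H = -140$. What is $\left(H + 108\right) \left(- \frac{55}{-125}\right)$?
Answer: $- \frac{352}{25} \approx -14.08$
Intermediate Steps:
$\left(H + 108\right) \left(- \frac{55}{-125}\right) = \left(-140 + 108\right) \left(- \frac{55}{-125}\right) = - 32 \left(\left(-55\right) \left(- \frac{1}{125}\right)\right) = \left(-32\right) \frac{11}{25} = - \frac{352}{25}$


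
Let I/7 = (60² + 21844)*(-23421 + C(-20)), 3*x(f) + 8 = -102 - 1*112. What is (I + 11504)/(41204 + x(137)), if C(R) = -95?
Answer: -232687568/2285 ≈ -1.0183e+5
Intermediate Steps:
x(f) = -74 (x(f) = -8/3 + (-102 - 1*112)/3 = -8/3 + (-102 - 112)/3 = -8/3 + (⅓)*(-214) = -8/3 - 214/3 = -74)
I = -4188387728 (I = 7*((60² + 21844)*(-23421 - 95)) = 7*((3600 + 21844)*(-23516)) = 7*(25444*(-23516)) = 7*(-598341104) = -4188387728)
(I + 11504)/(41204 + x(137)) = (-4188387728 + 11504)/(41204 - 74) = -4188376224/41130 = -4188376224*1/41130 = -232687568/2285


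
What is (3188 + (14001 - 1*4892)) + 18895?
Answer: 31192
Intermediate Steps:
(3188 + (14001 - 1*4892)) + 18895 = (3188 + (14001 - 4892)) + 18895 = (3188 + 9109) + 18895 = 12297 + 18895 = 31192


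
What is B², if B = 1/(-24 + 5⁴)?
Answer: 1/361201 ≈ 2.7685e-6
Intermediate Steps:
B = 1/601 (B = 1/(-24 + 625) = 1/601 ≈ 0.0016639)
B² = (1/601)² = 1/361201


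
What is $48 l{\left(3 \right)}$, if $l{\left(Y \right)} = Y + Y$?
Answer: $288$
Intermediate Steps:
$l{\left(Y \right)} = 2 Y$
$48 l{\left(3 \right)} = 48 \cdot 2 \cdot 3 = 48 \cdot 6 = 288$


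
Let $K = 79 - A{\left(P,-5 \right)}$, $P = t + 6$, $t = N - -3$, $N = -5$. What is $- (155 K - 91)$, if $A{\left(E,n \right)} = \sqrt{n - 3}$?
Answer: $-12154 + 310 i \sqrt{2} \approx -12154.0 + 438.41 i$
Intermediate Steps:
$t = -2$ ($t = -5 - -3 = -5 + 3 = -2$)
$P = 4$ ($P = -2 + 6 = 4$)
$A{\left(E,n \right)} = \sqrt{-3 + n}$
$K = 79 - 2 i \sqrt{2}$ ($K = 79 - \sqrt{-3 - 5} = 79 - \sqrt{-8} = 79 - 2 i \sqrt{2} \approx 79.0 - 2.8284 i$)
$- (155 K - 91) = - (155 \left(79 - 2 i \sqrt{2}\right) - 91) = - (\left(12245 - 310 i \sqrt{2}\right) - 91) = - (12154 - 310 i \sqrt{2}) = -12154 + 310 i \sqrt{2}$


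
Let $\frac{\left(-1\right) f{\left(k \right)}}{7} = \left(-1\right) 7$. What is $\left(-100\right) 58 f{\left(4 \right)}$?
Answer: $-284200$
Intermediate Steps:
$f{\left(k \right)} = 49$ ($f{\left(k \right)} = - 7 \left(\left(-1\right) 7\right) = \left(-7\right) \left(-7\right) = 49$)
$\left(-100\right) 58 f{\left(4 \right)} = \left(-100\right) 58 \cdot 49 = \left(-5800\right) 49 = -284200$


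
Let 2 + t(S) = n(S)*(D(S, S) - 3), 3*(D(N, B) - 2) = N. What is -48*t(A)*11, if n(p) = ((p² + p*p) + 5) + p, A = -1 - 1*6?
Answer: 170016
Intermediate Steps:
D(N, B) = 2 + N/3
A = -7 (A = -1 - 6 = -7)
n(p) = 5 + p + 2*p² (n(p) = ((p² + p²) + 5) + p = (2*p² + 5) + p = (5 + 2*p²) + p = 5 + p + 2*p²)
t(S) = -2 + (-1 + S/3)*(5 + S + 2*S²) (t(S) = -2 + (5 + S + 2*S²)*((2 + S/3) - 3) = -2 + (5 + S + 2*S²)*(-1 + S/3) = -2 + (-1 + S/3)*(5 + S + 2*S²))
-48*t(A)*11 = -48*(-7 - 5/3*(-7)² + (⅔)*(-7) + (⅔)*(-7)³)*11 = -48*(-7 - 5/3*49 - 14/3 + (⅔)*(-343))*11 = -48*(-7 - 245/3 - 14/3 - 686/3)*11 = -48*(-322)*11 = 15456*11 = 170016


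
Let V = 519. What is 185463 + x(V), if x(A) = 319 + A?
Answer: 186301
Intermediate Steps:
185463 + x(V) = 185463 + (319 + 519) = 185463 + 838 = 186301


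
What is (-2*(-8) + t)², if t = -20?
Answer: 16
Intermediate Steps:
(-2*(-8) + t)² = (-2*(-8) - 20)² = (16 - 20)² = (-4)² = 16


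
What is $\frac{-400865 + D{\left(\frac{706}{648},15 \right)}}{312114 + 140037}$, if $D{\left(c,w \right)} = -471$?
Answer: $- \frac{401336}{452151} \approx -0.88762$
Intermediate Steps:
$\frac{-400865 + D{\left(\frac{706}{648},15 \right)}}{312114 + 140037} = \frac{-400865 - 471}{312114 + 140037} = - \frac{401336}{452151}$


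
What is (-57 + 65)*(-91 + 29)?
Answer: -496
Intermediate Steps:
(-57 + 65)*(-91 + 29) = 8*(-62) = -496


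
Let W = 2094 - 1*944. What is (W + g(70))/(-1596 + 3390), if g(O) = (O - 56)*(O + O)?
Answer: 1555/897 ≈ 1.7336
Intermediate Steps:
g(O) = 2*O*(-56 + O) (g(O) = (-56 + O)*(2*O) = 2*O*(-56 + O))
W = 1150 (W = 2094 - 944 = 1150)
(W + g(70))/(-1596 + 3390) = (1150 + 2*70*(-56 + 70))/(-1596 + 3390) = (1150 + 2*70*14)/1794 = (1150 + 1960)*(1/1794) = 3110*(1/1794) = 1555/897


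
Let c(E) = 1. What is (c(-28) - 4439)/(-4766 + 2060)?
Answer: 2219/1353 ≈ 1.6401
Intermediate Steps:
(c(-28) - 4439)/(-4766 + 2060) = (1 - 4439)/(-4766 + 2060) = -4438/(-2706) = -4438*(-1/2706) = 2219/1353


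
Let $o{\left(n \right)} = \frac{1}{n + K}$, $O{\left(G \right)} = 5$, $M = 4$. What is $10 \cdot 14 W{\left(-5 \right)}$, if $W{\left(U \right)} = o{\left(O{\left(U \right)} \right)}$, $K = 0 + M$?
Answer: $\frac{140}{9} \approx 15.556$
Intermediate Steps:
$K = 4$ ($K = 0 + 4 = 4$)
$o{\left(n \right)} = \frac{1}{4 + n}$ ($o{\left(n \right)} = \frac{1}{n + 4} = \frac{1}{4 + n}$)
$W{\left(U \right)} = \frac{1}{9}$ ($W{\left(U \right)} = \frac{1}{4 + 5} = \frac{1}{9}$)
$10 \cdot 14 W{\left(-5 \right)} = 10 \cdot 14 \cdot \frac{1}{9} = 140 \cdot \frac{1}{9} = \frac{140}{9}$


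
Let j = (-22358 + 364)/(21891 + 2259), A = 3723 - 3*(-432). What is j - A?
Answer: -8659346/1725 ≈ -5019.9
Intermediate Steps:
A = 5019 (A = 3723 - 1*(-1296) = 3723 + 1296 = 5019)
j = -1571/1725 (j = -21994/24150 = -21994*1/24150 = -1571/1725 ≈ -0.91072)
j - A = -1571/1725 - 1*5019 = -1571/1725 - 5019 = -8659346/1725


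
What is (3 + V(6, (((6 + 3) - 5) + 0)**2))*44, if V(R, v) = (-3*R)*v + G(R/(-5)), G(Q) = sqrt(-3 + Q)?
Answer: -12540 + 44*I*sqrt(105)/5 ≈ -12540.0 + 90.173*I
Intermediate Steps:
V(R, v) = sqrt(-3 - R/5) - 3*R*v (V(R, v) = (-3*R)*v + sqrt(-3 + R/(-5)) = -3*R*v + sqrt(-3 + R*(-1/5)) = -3*R*v + sqrt(-3 - R/5) = sqrt(-3 - R/5) - 3*R*v)
(3 + V(6, (((6 + 3) - 5) + 0)**2))*44 = (3 + (sqrt(-75 - 5*6)/5 - 3*6*(((6 + 3) - 5) + 0)**2))*44 = (3 + (sqrt(-75 - 30)/5 - 3*6*((9 - 5) + 0)**2))*44 = (3 + (sqrt(-105)/5 - 3*6*(4 + 0)**2))*44 = (3 + ((I*sqrt(105))/5 - 3*6*4**2))*44 = (3 + (I*sqrt(105)/5 - 3*6*16))*44 = (3 + (I*sqrt(105)/5 - 288))*44 = (3 + (-288 + I*sqrt(105)/5))*44 = (-285 + I*sqrt(105)/5)*44 = -12540 + 44*I*sqrt(105)/5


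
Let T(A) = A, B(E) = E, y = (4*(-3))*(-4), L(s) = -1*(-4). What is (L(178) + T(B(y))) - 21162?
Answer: -21110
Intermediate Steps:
L(s) = 4
y = 48 (y = -12*(-4) = 48)
(L(178) + T(B(y))) - 21162 = (4 + 48) - 21162 = 52 - 21162 = -21110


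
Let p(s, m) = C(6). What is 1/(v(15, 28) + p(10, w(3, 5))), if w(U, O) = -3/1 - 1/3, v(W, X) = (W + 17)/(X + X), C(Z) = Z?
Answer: 7/46 ≈ 0.15217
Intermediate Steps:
v(W, X) = (17 + W)/(2*X) (v(W, X) = (17 + W)/((2*X)) = (17 + W)*(1/(2*X)) = (17 + W)/(2*X))
w(U, O) = -10/3 (w(U, O) = -3*1 - 1*1/3 = -3 - 1/3 = -10/3)
p(s, m) = 6
1/(v(15, 28) + p(10, w(3, 5))) = 1/((1/2)*(17 + 15)/28 + 6) = 1/((1/2)*(1/28)*32 + 6) = 1/(4/7 + 6) = 1/(46/7) = 7/46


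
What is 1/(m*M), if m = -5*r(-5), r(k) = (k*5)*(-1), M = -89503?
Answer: 1/11187875 ≈ 8.9383e-8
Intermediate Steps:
r(k) = -5*k (r(k) = (5*k)*(-1) = -5*k)
m = -125 (m = -(-25)*(-5) = -5*25 = -125)
1/(m*M) = 1/(-125*(-89503)) = 1/11187875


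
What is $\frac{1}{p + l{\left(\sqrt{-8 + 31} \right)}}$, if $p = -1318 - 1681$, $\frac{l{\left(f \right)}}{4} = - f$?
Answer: $- \frac{2999}{8993633} + \frac{4 \sqrt{23}}{8993633} \approx -0.00033132$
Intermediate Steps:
$l{\left(f \right)} = - 4 f$ ($l{\left(f \right)} = 4 \left(- f\right) = - 4 f$)
$p = -2999$
$\frac{1}{p + l{\left(\sqrt{-8 + 31} \right)}} = \frac{1}{-2999 - 4 \sqrt{-8 + 31}} = \frac{1}{-2999 - 4 \sqrt{23}}$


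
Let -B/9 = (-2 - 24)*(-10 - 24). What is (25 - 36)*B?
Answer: 87516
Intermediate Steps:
B = -7956 (B = -9*(-2 - 24)*(-10 - 24) = -(-234)*(-34) = -9*884 = -7956)
(25 - 36)*B = (25 - 36)*(-7956) = -11*(-7956) = 87516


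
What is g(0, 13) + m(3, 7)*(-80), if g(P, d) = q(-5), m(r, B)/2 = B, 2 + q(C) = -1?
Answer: -1123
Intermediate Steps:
q(C) = -3 (q(C) = -2 - 1 = -3)
m(r, B) = 2*B
g(P, d) = -3
g(0, 13) + m(3, 7)*(-80) = -3 + (2*7)*(-80) = -3 + 14*(-80) = -3 - 1120 = -1123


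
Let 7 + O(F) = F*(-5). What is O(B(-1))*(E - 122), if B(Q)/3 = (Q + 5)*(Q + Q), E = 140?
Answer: 2034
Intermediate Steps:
B(Q) = 6*Q*(5 + Q) (B(Q) = 3*((Q + 5)*(Q + Q)) = 3*((5 + Q)*(2*Q)) = 3*(2*Q*(5 + Q)) = 6*Q*(5 + Q))
O(F) = -7 - 5*F (O(F) = -7 + F*(-5) = -7 - 5*F)
O(B(-1))*(E - 122) = (-7 - 30*(-1)*(5 - 1))*(140 - 122) = (-7 - 30*(-1)*4)*18 = (-7 - 5*(-24))*18 = (-7 + 120)*18 = 113*18 = 2034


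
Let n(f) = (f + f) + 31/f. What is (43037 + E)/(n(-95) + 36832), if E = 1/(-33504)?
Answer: 136981606465/116626050336 ≈ 1.1745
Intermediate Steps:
E = -1/33504 ≈ -2.9847e-5
n(f) = 2*f + 31/f
(43037 + E)/(n(-95) + 36832) = (43037 - 1/33504)/((2*(-95) + 31/(-95)) + 36832) = 1441911647/(33504*((-190 + 31*(-1/95)) + 36832)) = 1441911647/(33504*((-190 - 31/95) + 36832)) = 1441911647/(33504*(-18081/95 + 36832)) = 1441911647/(33504*(3480959/95)) = (1441911647/33504)*(95/3480959) = 136981606465/116626050336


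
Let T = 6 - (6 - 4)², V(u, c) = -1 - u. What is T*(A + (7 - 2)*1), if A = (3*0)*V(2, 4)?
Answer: 10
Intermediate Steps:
A = 0 (A = (3*0)*(-1 - 1*2) = 0*(-1 - 2) = 0*(-3) = 0)
T = 2 (T = 6 - 1*2² = 6 - 1*4 = 6 - 4 = 2)
T*(A + (7 - 2)*1) = 2*(0 + (7 - 2)*1) = 2*(0 + 5*1) = 2*(0 + 5) = 2*5 = 10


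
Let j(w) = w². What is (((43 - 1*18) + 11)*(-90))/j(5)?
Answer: -648/5 ≈ -129.60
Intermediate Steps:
(((43 - 1*18) + 11)*(-90))/j(5) = (((43 - 1*18) + 11)*(-90))/(5²) = (((43 - 18) + 11)*(-90))/25 = ((25 + 11)*(-90))*(1/25) = (36*(-90))*(1/25) = -3240*1/25 = -648/5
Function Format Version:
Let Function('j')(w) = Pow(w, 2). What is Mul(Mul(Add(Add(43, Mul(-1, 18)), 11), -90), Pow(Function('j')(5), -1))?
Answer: Rational(-648, 5) ≈ -129.60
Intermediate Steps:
Mul(Mul(Add(Add(43, Mul(-1, 18)), 11), -90), Pow(Function('j')(5), -1)) = Mul(Mul(Add(Add(43, Mul(-1, 18)), 11), -90), Pow(Pow(5, 2), -1)) = Mul(Mul(Add(Add(43, -18), 11), -90), Pow(25, -1)) = Mul(Mul(Add(25, 11), -90), Rational(1, 25)) = Mul(Mul(36, -90), Rational(1, 25)) = Mul(-3240, Rational(1, 25)) = Rational(-648, 5)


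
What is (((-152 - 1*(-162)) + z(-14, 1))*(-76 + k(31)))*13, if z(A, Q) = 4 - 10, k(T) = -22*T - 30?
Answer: -40976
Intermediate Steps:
k(T) = -30 - 22*T
z(A, Q) = -6
(((-152 - 1*(-162)) + z(-14, 1))*(-76 + k(31)))*13 = (((-152 - 1*(-162)) - 6)*(-76 + (-30 - 22*31)))*13 = (((-152 + 162) - 6)*(-76 + (-30 - 682)))*13 = ((10 - 6)*(-76 - 712))*13 = (4*(-788))*13 = -3152*13 = -40976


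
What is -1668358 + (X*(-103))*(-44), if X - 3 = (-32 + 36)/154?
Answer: -11582510/7 ≈ -1.6546e+6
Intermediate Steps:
X = 233/77 (X = 3 + (-32 + 36)/154 = 3 + 4*(1/154) = 3 + 2/77 = 233/77 ≈ 3.0260)
-1668358 + (X*(-103))*(-44) = -1668358 + ((233/77)*(-103))*(-44) = -1668358 - 23999/77*(-44) = -1668358 + 95996/7 = -11582510/7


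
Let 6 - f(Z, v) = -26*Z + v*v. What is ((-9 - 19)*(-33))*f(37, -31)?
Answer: 6468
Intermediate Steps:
f(Z, v) = 6 - v**2 + 26*Z (f(Z, v) = 6 - (-26*Z + v*v) = 6 - (-26*Z + v**2) = 6 - (v**2 - 26*Z) = 6 + (-v**2 + 26*Z) = 6 - v**2 + 26*Z)
((-9 - 19)*(-33))*f(37, -31) = ((-9 - 19)*(-33))*(6 - 1*(-31)**2 + 26*37) = (-28*(-33))*(6 - 1*961 + 962) = 924*(6 - 961 + 962) = 924*7 = 6468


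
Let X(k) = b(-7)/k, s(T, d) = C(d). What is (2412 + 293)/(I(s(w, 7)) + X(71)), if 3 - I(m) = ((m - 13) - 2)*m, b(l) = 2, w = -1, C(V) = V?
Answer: 192055/4191 ≈ 45.826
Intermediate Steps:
s(T, d) = d
X(k) = 2/k
I(m) = 3 - m*(-15 + m) (I(m) = 3 - ((m - 13) - 2)*m = 3 - ((-13 + m) - 2)*m = 3 - (-15 + m)*m = 3 - m*(-15 + m))
(2412 + 293)/(I(s(w, 7)) + X(71)) = (2412 + 293)/((3 - 1*7² + 15*7) + 2/71) = 2705/((3 - 1*49 + 105) + 2*(1/71)) = 2705/((3 - 49 + 105) + 2/71) = 2705/(59 + 2/71) = 2705/(4191/71) = 2705*(71/4191) = 192055/4191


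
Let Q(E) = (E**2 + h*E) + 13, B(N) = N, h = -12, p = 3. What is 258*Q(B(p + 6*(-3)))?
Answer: 107844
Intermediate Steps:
Q(E) = 13 + E**2 - 12*E (Q(E) = (E**2 - 12*E) + 13 = 13 + E**2 - 12*E)
258*Q(B(p + 6*(-3))) = 258*(13 + (3 + 6*(-3))**2 - 12*(3 + 6*(-3))) = 258*(13 + (3 - 18)**2 - 12*(3 - 18)) = 258*(13 + (-15)**2 - 12*(-15)) = 258*(13 + 225 + 180) = 258*418 = 107844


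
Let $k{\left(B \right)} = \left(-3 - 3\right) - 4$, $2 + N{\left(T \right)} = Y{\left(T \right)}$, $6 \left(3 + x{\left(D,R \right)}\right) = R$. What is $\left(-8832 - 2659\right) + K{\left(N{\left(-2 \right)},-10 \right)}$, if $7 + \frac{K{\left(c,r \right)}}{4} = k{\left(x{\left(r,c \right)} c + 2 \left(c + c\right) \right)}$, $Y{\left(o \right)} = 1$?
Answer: $-11559$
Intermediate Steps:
$x{\left(D,R \right)} = -3 + \frac{R}{6}$
$N{\left(T \right)} = -1$ ($N{\left(T \right)} = -2 + 1 = -1$)
$k{\left(B \right)} = -10$ ($k{\left(B \right)} = -6 - 4 = -10$)
$K{\left(c,r \right)} = -68$ ($K{\left(c,r \right)} = -28 + 4 \left(-10\right) = -28 - 40 = -68$)
$\left(-8832 - 2659\right) + K{\left(N{\left(-2 \right)},-10 \right)} = \left(-8832 - 2659\right) - 68 = -11491 - 68 = -11559$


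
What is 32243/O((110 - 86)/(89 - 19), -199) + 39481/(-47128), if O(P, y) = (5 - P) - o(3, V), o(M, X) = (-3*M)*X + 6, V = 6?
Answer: 2795337903/4571416 ≈ 611.48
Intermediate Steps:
o(M, X) = 6 - 3*M*X (o(M, X) = -3*M*X + 6 = 6 - 3*M*X)
O(P, y) = 53 - P (O(P, y) = (5 - P) - (6 - 3*3*6) = (5 - P) - (6 - 54) = (5 - P) - 1*(-48) = (5 - P) + 48 = 53 - P)
32243/O((110 - 86)/(89 - 19), -199) + 39481/(-47128) = 32243/(53 - (110 - 86)/(89 - 19)) + 39481/(-47128) = 32243/(53 - 24/70) + 39481*(-1/47128) = 32243/(53 - 24/70) - 39481/47128 = 32243/(53 - 1*12/35) - 39481/47128 = 32243/(53 - 12/35) - 39481/47128 = 32243/(1843/35) - 39481/47128 = 32243*(35/1843) - 39481/47128 = 59395/97 - 39481/47128 = 2795337903/4571416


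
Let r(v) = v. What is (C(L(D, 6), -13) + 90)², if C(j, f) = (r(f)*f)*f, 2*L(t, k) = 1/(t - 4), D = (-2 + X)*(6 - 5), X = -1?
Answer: 4439449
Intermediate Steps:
D = -3 (D = (-2 - 1)*(6 - 5) = -3*1 = -3)
L(t, k) = 1/(2*(-4 + t)) (L(t, k) = 1/(2*(t - 4)) = 1/(2*(-4 + t)))
C(j, f) = f³ (C(j, f) = (f*f)*f = f²*f = f³)
(C(L(D, 6), -13) + 90)² = ((-13)³ + 90)² = (-2197 + 90)² = (-2107)² = 4439449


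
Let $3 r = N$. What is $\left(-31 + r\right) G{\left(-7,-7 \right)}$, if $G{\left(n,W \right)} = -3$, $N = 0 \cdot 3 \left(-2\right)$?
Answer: $93$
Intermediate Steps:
$N = 0$ ($N = 0 \left(-2\right) = 0$)
$r = 0$ ($r = \frac{1}{3} \cdot 0 = 0$)
$\left(-31 + r\right) G{\left(-7,-7 \right)} = \left(-31 + 0\right) \left(-3\right) = \left(-31\right) \left(-3\right) = 93$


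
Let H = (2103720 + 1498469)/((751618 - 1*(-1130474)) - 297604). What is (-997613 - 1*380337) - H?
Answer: -2183348841789/1584488 ≈ -1.3780e+6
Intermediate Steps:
H = 3602189/1584488 (H = 3602189/((751618 + 1130474) - 297604) = 3602189/(1882092 - 297604) = 3602189/1584488 ≈ 2.2734)
(-997613 - 1*380337) - H = (-997613 - 1*380337) - 1*3602189/1584488 = (-997613 - 380337) - 3602189/1584488 = -1377950 - 3602189/1584488 = -2183348841789/1584488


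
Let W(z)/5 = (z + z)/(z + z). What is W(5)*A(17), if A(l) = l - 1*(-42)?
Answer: 295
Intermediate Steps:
W(z) = 5 (W(z) = 5*((z + z)/(z + z)) = 5*((2*z)/((2*z))) = 5*((2*z)*(1/(2*z))) = 5*1 = 5)
A(l) = 42 + l (A(l) = l + 42 = 42 + l)
W(5)*A(17) = 5*(42 + 17) = 5*59 = 295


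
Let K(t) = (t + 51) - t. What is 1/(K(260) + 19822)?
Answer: 1/19873 ≈ 5.0320e-5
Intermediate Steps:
K(t) = 51 (K(t) = (51 + t) - t = 51)
1/(K(260) + 19822) = 1/(51 + 19822) = 1/19873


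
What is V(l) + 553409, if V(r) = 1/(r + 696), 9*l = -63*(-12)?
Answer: 431659021/780 ≈ 5.5341e+5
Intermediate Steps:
l = 84 (l = (-63*(-12))/9 = (1/9)*756 = 84)
V(r) = 1/(696 + r)
V(l) + 553409 = 1/(696 + 84) + 553409 = 1/780 + 553409 = 431659021/780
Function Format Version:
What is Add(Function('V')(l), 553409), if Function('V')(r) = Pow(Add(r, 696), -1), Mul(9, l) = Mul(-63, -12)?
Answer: Rational(431659021, 780) ≈ 5.5341e+5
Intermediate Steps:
l = 84 (l = Mul(Rational(1, 9), Mul(-63, -12)) = Mul(Rational(1, 9), 756) = 84)
Function('V')(r) = Pow(Add(696, r), -1)
Add(Function('V')(l), 553409) = Add(Pow(Add(696, 84), -1), 553409) = Add(Pow(780, -1), 553409) = Add(Rational(1, 780), 553409) = Rational(431659021, 780)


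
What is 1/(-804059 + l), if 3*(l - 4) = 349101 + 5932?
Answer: -3/2057132 ≈ -1.4583e-6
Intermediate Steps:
l = 355045/3 (l = 4 + (349101 + 5932)/3 = 4 + (⅓)*355033 = 4 + 355033/3 = 355045/3 ≈ 1.1835e+5)
1/(-804059 + l) = 1/(-804059 + 355045/3) = 1/(-2057132/3) = -3/2057132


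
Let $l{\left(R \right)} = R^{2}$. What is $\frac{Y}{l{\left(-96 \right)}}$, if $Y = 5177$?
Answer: $\frac{5177}{9216} \approx 0.56174$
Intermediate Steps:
$\frac{Y}{l{\left(-96 \right)}} = \frac{5177}{\left(-96\right)^{2}} = \frac{5177}{9216}$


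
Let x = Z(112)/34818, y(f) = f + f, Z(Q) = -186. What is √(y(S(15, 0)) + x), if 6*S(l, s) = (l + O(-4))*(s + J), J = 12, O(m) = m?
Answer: √1481511703/5803 ≈ 6.6328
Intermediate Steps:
S(l, s) = (-4 + l)*(12 + s)/6 (S(l, s) = ((l - 4)*(s + 12))/6 = ((-4 + l)*(12 + s))/6 = (-4 + l)*(12 + s)/6)
y(f) = 2*f
x = -31/5803 (x = -186/34818 = -186*1/34818 = -31/5803 ≈ -0.0053421)
√(y(S(15, 0)) + x) = √(2*(-8 + 2*15 - ⅔*0 + (⅙)*15*0) - 31/5803) = √(2*(-8 + 30 + 0 + 0) - 31/5803) = √(2*22 - 31/5803) = √(44 - 31/5803) = √(255301/5803) = √1481511703/5803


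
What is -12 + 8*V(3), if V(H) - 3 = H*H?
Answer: 84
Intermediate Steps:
V(H) = 3 + H² (V(H) = 3 + H*H = 3 + H²)
-12 + 8*V(3) = -12 + 8*(3 + 3²) = -12 + 8*(3 + 9) = -12 + 8*12 = -12 + 96 = 84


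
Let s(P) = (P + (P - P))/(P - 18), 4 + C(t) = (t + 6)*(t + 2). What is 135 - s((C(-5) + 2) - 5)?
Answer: 1885/14 ≈ 134.64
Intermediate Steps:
C(t) = -4 + (2 + t)*(6 + t) (C(t) = -4 + (t + 6)*(t + 2) = -4 + (6 + t)*(2 + t) = -4 + (2 + t)*(6 + t))
s(P) = P/(-18 + P) (s(P) = (P + 0)/(-18 + P) = P/(-18 + P))
135 - s((C(-5) + 2) - 5) = 135 - (((8 + (-5)² + 8*(-5)) + 2) - 5)/(-18 + (((8 + (-5)² + 8*(-5)) + 2) - 5)) = 135 - (((8 + 25 - 40) + 2) - 5)/(-18 + (((8 + 25 - 40) + 2) - 5)) = 135 - ((-7 + 2) - 5)/(-18 + ((-7 + 2) - 5)) = 135 - (-5 - 5)/(-18 + (-5 - 5)) = 135 - (-10)/(-18 - 10) = 135 - (-10)/(-28) = 135 - (-10)*(-1)/28 = 135 - 1*5/14 = 135 - 5/14 = 1885/14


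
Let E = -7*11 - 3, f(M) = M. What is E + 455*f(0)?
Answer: -80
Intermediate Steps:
E = -80 (E = -77 - 3 = -80)
E + 455*f(0) = -80 + 455*0 = -80 + 0 = -80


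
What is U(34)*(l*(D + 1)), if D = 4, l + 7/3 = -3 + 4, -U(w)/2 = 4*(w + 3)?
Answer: 5920/3 ≈ 1973.3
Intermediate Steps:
U(w) = -24 - 8*w (U(w) = -8*(w + 3) = -8*(3 + w) = -2*(12 + 4*w) = -24 - 8*w)
l = -4/3 (l = -7/3 + (-3 + 4) = -7/3 + 1 = -4/3 ≈ -1.3333)
U(34)*(l*(D + 1)) = (-24 - 8*34)*(-4*(4 + 1)/3) = (-24 - 272)*(-4/3*5) = -296*(-20/3) = 5920/3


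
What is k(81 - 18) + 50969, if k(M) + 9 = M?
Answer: 51023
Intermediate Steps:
k(M) = -9 + M
k(81 - 18) + 50969 = (-9 + (81 - 18)) + 50969 = (-9 + 63) + 50969 = 54 + 50969 = 51023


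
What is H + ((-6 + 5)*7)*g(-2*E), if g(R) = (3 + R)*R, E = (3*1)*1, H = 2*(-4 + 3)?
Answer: -128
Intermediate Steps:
H = -2 (H = 2*(-1) = -2)
E = 3 (E = 3*1 = 3)
g(R) = R*(3 + R)
H + ((-6 + 5)*7)*g(-2*E) = -2 + ((-6 + 5)*7)*((-2*3)*(3 - 2*3)) = -2 + (-1*7)*(-6*(3 - 6)) = -2 - (-42)*(-3) = -2 - 7*18 = -2 - 126 = -128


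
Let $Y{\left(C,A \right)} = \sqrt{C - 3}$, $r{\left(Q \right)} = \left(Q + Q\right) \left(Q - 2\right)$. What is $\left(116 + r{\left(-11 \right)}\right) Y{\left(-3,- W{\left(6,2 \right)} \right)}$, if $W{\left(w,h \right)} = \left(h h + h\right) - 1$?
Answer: $402 i \sqrt{6} \approx 984.7 i$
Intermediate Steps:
$r{\left(Q \right)} = 2 Q \left(-2 + Q\right)$
$W{\left(w,h \right)} = -1 + h + h^{2}$ ($W{\left(w,h \right)} = \left(h^{2} + h\right) - 1 = \left(h + h^{2}\right) - 1 = -1 + h + h^{2}$)
$Y{\left(C,A \right)} = \sqrt{-3 + C}$
$\left(116 + r{\left(-11 \right)}\right) Y{\left(-3,- W{\left(6,2 \right)} \right)} = \left(116 + 2 \left(-11\right) \left(-2 - 11\right)\right) \sqrt{-3 - 3} = \left(116 + 2 \left(-11\right) \left(-13\right)\right) \sqrt{-6} = \left(116 + 286\right) i \sqrt{6} = 402 i \sqrt{6}$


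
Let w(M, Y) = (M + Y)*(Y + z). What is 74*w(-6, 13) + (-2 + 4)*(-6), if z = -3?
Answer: 5168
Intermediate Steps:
w(M, Y) = (-3 + Y)*(M + Y) (w(M, Y) = (M + Y)*(Y - 3) = (M + Y)*(-3 + Y) = (-3 + Y)*(M + Y))
74*w(-6, 13) + (-2 + 4)*(-6) = 74*(13² - 3*(-6) - 3*13 - 6*13) + (-2 + 4)*(-6) = 74*(169 + 18 - 39 - 78) + 2*(-6) = 74*70 - 12 = 5180 - 12 = 5168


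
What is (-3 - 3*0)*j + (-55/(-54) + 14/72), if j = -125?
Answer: 40631/108 ≈ 376.21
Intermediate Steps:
(-3 - 3*0)*j + (-55/(-54) + 14/72) = (-3 - 3*0)*(-125) + (-55/(-54) + 14/72) = (-3 + 0)*(-125) + (-55*(-1/54) + 14*(1/72)) = -3*(-125) + (55/54 + 7/36) = 375 + 131/108 = 40631/108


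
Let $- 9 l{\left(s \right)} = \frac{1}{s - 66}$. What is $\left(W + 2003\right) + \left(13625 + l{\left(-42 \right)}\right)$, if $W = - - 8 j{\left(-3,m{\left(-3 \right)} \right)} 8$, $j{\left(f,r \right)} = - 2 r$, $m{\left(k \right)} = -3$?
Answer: $\frac{15563665}{972} \approx 16012.0$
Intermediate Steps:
$l{\left(s \right)} = - \frac{1}{9 \left(-66 + s\right)}$ ($l{\left(s \right)} = - \frac{1}{9 \left(s - 66\right)} = - \frac{1}{9 \left(-66 + s\right)}$)
$W = 384$ ($W = - - 8 \left(\left(-2\right) \left(-3\right)\right) 8 = - \left(-8\right) 6 \cdot 8 = - \left(-48\right) 8 = \left(-1\right) \left(-384\right) = 384$)
$\left(W + 2003\right) + \left(13625 + l{\left(-42 \right)}\right) = \left(384 + 2003\right) + \left(13625 - \frac{1}{-594 + 9 \left(-42\right)}\right) = 2387 + \left(13625 - \frac{1}{-594 - 378}\right) = 2387 + \left(13625 - \frac{1}{-972}\right) = 2387 + \left(13625 - - \frac{1}{972}\right) = 2387 + \left(13625 + \frac{1}{972}\right) = 2387 + \frac{13243501}{972} = \frac{15563665}{972}$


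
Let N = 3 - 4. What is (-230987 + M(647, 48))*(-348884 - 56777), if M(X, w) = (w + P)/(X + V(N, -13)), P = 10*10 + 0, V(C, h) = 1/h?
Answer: 394018274950553/4205 ≈ 9.3702e+10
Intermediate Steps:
N = -1
P = 100 (P = 100 + 0 = 100)
M(X, w) = (100 + w)/(-1/13 + X) (M(X, w) = (w + 100)/(X + 1/(-13)) = (100 + w)/(X - 1/13) = (100 + w)/(-1/13 + X))
(-230987 + M(647, 48))*(-348884 - 56777) = (-230987 + 13*(100 + 48)/(-1 + 13*647))*(-348884 - 56777) = (-230987 + 13*148/(-1 + 8411))*(-405661) = (-230987 + 13*148/8410)*(-405661) = (-230987 + 13*(1/8410)*148)*(-405661) = (-230987 + 962/4205)*(-405661) = -971299373/4205*(-405661) = 394018274950553/4205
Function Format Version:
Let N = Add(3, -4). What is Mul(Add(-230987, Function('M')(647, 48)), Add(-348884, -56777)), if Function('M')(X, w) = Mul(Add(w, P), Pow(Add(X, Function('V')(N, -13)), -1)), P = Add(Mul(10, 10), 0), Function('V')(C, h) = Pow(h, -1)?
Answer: Rational(394018274950553, 4205) ≈ 9.3702e+10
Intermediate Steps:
N = -1
P = 100 (P = Add(100, 0) = 100)
Function('M')(X, w) = Mul(Pow(Add(Rational(-1, 13), X), -1), Add(100, w)) (Function('M')(X, w) = Mul(Add(w, 100), Pow(Add(X, Pow(-13, -1)), -1)) = Mul(Add(100, w), Pow(Add(X, Rational(-1, 13)), -1)) = Mul(Add(100, w), Pow(Add(Rational(-1, 13), X), -1)) = Mul(Pow(Add(Rational(-1, 13), X), -1), Add(100, w)))
Mul(Add(-230987, Function('M')(647, 48)), Add(-348884, -56777)) = Mul(Add(-230987, Mul(13, Pow(Add(-1, Mul(13, 647)), -1), Add(100, 48))), Add(-348884, -56777)) = Mul(Add(-230987, Mul(13, Pow(Add(-1, 8411), -1), 148)), -405661) = Mul(Add(-230987, Mul(13, Pow(8410, -1), 148)), -405661) = Mul(Add(-230987, Mul(13, Rational(1, 8410), 148)), -405661) = Mul(Add(-230987, Rational(962, 4205)), -405661) = Mul(Rational(-971299373, 4205), -405661) = Rational(394018274950553, 4205)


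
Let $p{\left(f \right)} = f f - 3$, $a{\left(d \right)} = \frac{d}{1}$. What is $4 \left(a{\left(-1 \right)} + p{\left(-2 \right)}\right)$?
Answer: $0$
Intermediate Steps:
$a{\left(d \right)} = d$ ($a{\left(d \right)} = d 1 = d$)
$p{\left(f \right)} = -3 + f^{2}$ ($p{\left(f \right)} = f^{2} - 3 = -3 + f^{2}$)
$4 \left(a{\left(-1 \right)} + p{\left(-2 \right)}\right) = 4 \left(-1 - \left(3 - \left(-2\right)^{2}\right)\right) = 4 \left(-1 + \left(-3 + 4\right)\right) = 4 \left(-1 + 1\right) = 4 \cdot 0 = 0$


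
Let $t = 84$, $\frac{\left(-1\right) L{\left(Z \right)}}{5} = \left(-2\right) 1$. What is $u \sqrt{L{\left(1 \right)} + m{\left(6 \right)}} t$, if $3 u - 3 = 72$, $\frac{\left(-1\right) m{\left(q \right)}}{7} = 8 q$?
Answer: $2100 i \sqrt{326} \approx 37917.0 i$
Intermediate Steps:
$L{\left(Z \right)} = 10$ ($L{\left(Z \right)} = - 5 \left(\left(-2\right) 1\right) = \left(-5\right) \left(-2\right) = 10$)
$m{\left(q \right)} = - 56 q$ ($m{\left(q \right)} = - 7 \cdot 8 q = - 56 q$)
$u = 25$ ($u = 1 + \frac{1}{3} \cdot 72 = 1 + 24 = 25$)
$u \sqrt{L{\left(1 \right)} + m{\left(6 \right)}} t = 25 \sqrt{10 - 336} \cdot 84 = 25 \sqrt{-326} \cdot 84 = 25 i \sqrt{326} \cdot 84 = 2100 i \sqrt{326}$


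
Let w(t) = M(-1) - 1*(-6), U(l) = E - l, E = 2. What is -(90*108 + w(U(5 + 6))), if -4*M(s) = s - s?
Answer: -9726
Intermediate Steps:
M(s) = 0 (M(s) = -(s - s)/4 = -¼*0 = 0)
U(l) = 2 - l
w(t) = 6 (w(t) = 0 - 1*(-6) = 0 + 6 = 6)
-(90*108 + w(U(5 + 6))) = -(90*108 + 6) = -(9720 + 6) = -1*9726 = -9726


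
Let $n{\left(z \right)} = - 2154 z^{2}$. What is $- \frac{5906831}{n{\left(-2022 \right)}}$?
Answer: $\frac{5906831}{8806594536} \approx 0.00067073$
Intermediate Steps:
$- \frac{5906831}{n{\left(-2022 \right)}} = - \frac{5906831}{\left(-2154\right) \left(-2022\right)^{2}} = - \frac{5906831}{\left(-2154\right) 4088484} = - \frac{5906831}{-8806594536} = \left(-5906831\right) \left(- \frac{1}{8806594536}\right) = \frac{5906831}{8806594536}$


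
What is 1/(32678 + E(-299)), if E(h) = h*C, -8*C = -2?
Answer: 4/130413 ≈ 3.0672e-5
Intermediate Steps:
C = 1/4 (C = -1/8*(-2) = 1/4 ≈ 0.25000)
E(h) = h/4 (E(h) = h*(1/4) = h/4)
1/(32678 + E(-299)) = 1/(32678 + (1/4)*(-299)) = 1/(32678 - 299/4) = 1/(130413/4) = 4/130413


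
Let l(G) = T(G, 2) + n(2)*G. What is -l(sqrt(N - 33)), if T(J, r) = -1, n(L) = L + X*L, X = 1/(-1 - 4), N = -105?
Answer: 1 - 8*I*sqrt(138)/5 ≈ 1.0 - 18.796*I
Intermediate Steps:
X = -1/5 (X = 1/(-5) = -1/5 ≈ -0.20000)
n(L) = 4*L/5 (n(L) = L - L/5 = 4*L/5)
l(G) = -1 + 8*G/5 (l(G) = -1 + ((4/5)*2)*G = -1 + 8*G/5)
-l(sqrt(N - 33)) = -(-1 + 8*sqrt(-105 - 33)/5) = -(-1 + 8*sqrt(-138)/5) = -(-1 + 8*(I*sqrt(138))/5) = -(-1 + 8*I*sqrt(138)/5) = 1 - 8*I*sqrt(138)/5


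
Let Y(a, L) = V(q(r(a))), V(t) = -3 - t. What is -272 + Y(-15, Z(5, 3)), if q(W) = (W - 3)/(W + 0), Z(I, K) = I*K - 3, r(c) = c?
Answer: -1381/5 ≈ -276.20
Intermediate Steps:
Z(I, K) = -3 + I*K
q(W) = (-3 + W)/W
Y(a, L) = -3 - (-3 + a)/a
-272 + Y(-15, Z(5, 3)) = -272 + (-4 + 3/(-15)) = -272 + (-4 + 3*(-1/15)) = -272 + (-4 - 1/5) = -272 - 21/5 = -1381/5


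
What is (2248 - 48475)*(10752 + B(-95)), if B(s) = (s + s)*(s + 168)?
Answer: 144135786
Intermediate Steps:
B(s) = 2*s*(168 + s) (B(s) = (2*s)*(168 + s) = 2*s*(168 + s))
(2248 - 48475)*(10752 + B(-95)) = (2248 - 48475)*(10752 + 2*(-95)*(168 - 95)) = -46227*(10752 + 2*(-95)*73) = -46227*(10752 - 13870) = -46227*(-3118) = 144135786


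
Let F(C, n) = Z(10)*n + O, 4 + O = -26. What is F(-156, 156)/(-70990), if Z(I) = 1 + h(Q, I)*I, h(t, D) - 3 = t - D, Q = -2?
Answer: 6957/35495 ≈ 0.19600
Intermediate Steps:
O = -30 (O = -4 - 26 = -30)
h(t, D) = 3 + t - D (h(t, D) = 3 + (t - D) = 3 + t - D)
Z(I) = 1 + I*(1 - I) (Z(I) = 1 + (3 - 2 - I)*I = 1 + (1 - I)*I = 1 + I*(1 - I))
F(C, n) = -30 - 89*n (F(C, n) = (1 - 1*10*(-1 + 10))*n - 30 = (1 - 1*10*9)*n - 30 = (1 - 90)*n - 30 = -89*n - 30 = -30 - 89*n)
F(-156, 156)/(-70990) = (-30 - 89*156)/(-70990) = (-30 - 13884)*(-1/70990) = -13914*(-1/70990) = 6957/35495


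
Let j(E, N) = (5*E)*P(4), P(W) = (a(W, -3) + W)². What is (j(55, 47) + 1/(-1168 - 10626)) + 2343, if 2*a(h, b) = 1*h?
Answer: 144393941/11794 ≈ 12243.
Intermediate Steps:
a(h, b) = h/2 (a(h, b) = (1*h)/2 = h/2)
P(W) = 9*W²/4 (P(W) = (W/2 + W)² = (3*W/2)² = 9*W²/4)
j(E, N) = 180*E (j(E, N) = (5*E)*((9/4)*4²) = (5*E)*((9/4)*16) = (5*E)*36 = 180*E)
(j(55, 47) + 1/(-1168 - 10626)) + 2343 = (180*55 + 1/(-1168 - 10626)) + 2343 = (9900 + 1/(-11794)) + 2343 = (9900 - 1/11794) + 2343 = 116760599/11794 + 2343 = 144393941/11794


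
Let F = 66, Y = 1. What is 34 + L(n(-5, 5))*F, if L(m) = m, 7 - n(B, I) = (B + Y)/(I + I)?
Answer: 2612/5 ≈ 522.40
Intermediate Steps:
n(B, I) = 7 - (1 + B)/(2*I) (n(B, I) = 7 - (B + 1)/(I + I) = 7 - (1 + B)/(2*I))
34 + L(n(-5, 5))*F = 34 + ((1/2)*(-1 - 1*(-5) + 14*5)/5)*66 = 34 + ((1/2)*(1/5)*(-1 + 5 + 70))*66 = 34 + ((1/2)*(1/5)*74)*66 = 34 + (37/5)*66 = 34 + 2442/5 = 2612/5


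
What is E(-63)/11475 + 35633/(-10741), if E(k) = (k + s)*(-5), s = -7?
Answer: -16205173/4930119 ≈ -3.2870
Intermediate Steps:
E(k) = 35 - 5*k (E(k) = (k - 7)*(-5) = (-7 + k)*(-5) = 35 - 5*k)
E(-63)/11475 + 35633/(-10741) = (35 - 5*(-63))/11475 + 35633/(-10741) = (35 + 315)*(1/11475) + 35633*(-1/10741) = 350*(1/11475) - 35633/10741 = 14/459 - 35633/10741 = -16205173/4930119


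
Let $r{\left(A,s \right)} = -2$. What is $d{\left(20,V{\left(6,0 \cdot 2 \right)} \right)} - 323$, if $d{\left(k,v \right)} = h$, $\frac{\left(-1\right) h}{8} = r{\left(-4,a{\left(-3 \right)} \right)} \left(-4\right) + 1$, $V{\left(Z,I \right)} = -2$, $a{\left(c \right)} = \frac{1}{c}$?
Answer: $-395$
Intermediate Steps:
$h = -72$ ($h = - 8 \left(\left(-2\right) \left(-4\right) + 1\right) = - 8 \left(8 + 1\right) = \left(-8\right) 9 = -72$)
$d{\left(k,v \right)} = -72$
$d{\left(20,V{\left(6,0 \cdot 2 \right)} \right)} - 323 = -72 - 323 = -395$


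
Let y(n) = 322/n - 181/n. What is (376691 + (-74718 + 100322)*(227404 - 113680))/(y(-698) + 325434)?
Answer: 2032691858926/227152791 ≈ 8948.6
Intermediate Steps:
y(n) = 141/n
(376691 + (-74718 + 100322)*(227404 - 113680))/(y(-698) + 325434) = (376691 + (-74718 + 100322)*(227404 - 113680))/(141/(-698) + 325434) = (376691 + 25604*113724)/(141*(-1/698) + 325434) = (376691 + 2911789296)/(-141/698 + 325434) = 2912165987/(227152791/698) = 2912165987*(698/227152791) = 2032691858926/227152791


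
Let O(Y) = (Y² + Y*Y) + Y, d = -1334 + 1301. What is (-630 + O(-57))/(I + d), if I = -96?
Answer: -1937/43 ≈ -45.047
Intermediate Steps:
d = -33
O(Y) = Y + 2*Y² (O(Y) = (Y² + Y²) + Y = 2*Y² + Y = Y + 2*Y²)
(-630 + O(-57))/(I + d) = (-630 - 57*(1 + 2*(-57)))/(-96 - 33) = (-630 - 57*(1 - 114))/(-129) = (-630 - 57*(-113))*(-1/129) = (-630 + 6441)*(-1/129) = 5811*(-1/129) = -1937/43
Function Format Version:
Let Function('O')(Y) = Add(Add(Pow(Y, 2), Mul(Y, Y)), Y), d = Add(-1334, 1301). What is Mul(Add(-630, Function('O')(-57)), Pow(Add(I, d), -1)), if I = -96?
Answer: Rational(-1937, 43) ≈ -45.047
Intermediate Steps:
d = -33
Function('O')(Y) = Add(Y, Mul(2, Pow(Y, 2))) (Function('O')(Y) = Add(Add(Pow(Y, 2), Pow(Y, 2)), Y) = Add(Mul(2, Pow(Y, 2)), Y) = Add(Y, Mul(2, Pow(Y, 2))))
Mul(Add(-630, Function('O')(-57)), Pow(Add(I, d), -1)) = Mul(Add(-630, Mul(-57, Add(1, Mul(2, -57)))), Pow(Add(-96, -33), -1)) = Mul(Add(-630, Mul(-57, Add(1, -114))), Pow(-129, -1)) = Mul(Add(-630, Mul(-57, -113)), Rational(-1, 129)) = Mul(Add(-630, 6441), Rational(-1, 129)) = Mul(5811, Rational(-1, 129)) = Rational(-1937, 43)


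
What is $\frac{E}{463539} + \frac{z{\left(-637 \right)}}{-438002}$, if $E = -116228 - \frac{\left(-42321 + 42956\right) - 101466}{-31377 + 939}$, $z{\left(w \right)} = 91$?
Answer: $- \frac{387717185328713}{1544964463579041} \approx -0.25096$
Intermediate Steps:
$E = - \frac{3537848695}{30438}$ ($E = -116228 - \frac{635 - 101466}{-30438} = -116228 - \left(-100831\right) \left(- \frac{1}{30438}\right) = -116228 - \frac{100831}{30438} = - \frac{3537848695}{30438} \approx -1.1623 \cdot 10^{5}$)
$\frac{E}{463539} + \frac{z{\left(-637 \right)}}{-438002} = - \frac{3537848695}{30438 \cdot 463539} + \frac{91}{-438002} = \left(- \frac{3537848695}{30438}\right) \frac{1}{463539} + 91 \left(- \frac{1}{438002}\right) = - \frac{3537848695}{14109200082} - \frac{91}{438002} = - \frac{387717185328713}{1544964463579041}$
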